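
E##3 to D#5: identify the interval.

E to D spans seven letter names (E-F-G-A-B-C-D), plus an octave, so the interval is some kind of fourteenth.
The major fourteenth is 23 semitones; here we have 21, two semitones narrower: diminished.
(Equivalently, a compound diminished seventh: a diminished seventh plus an octave.)

diminished fourteenth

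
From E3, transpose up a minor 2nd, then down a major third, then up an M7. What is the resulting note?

A minor second up from E3 is F3.
A major third down from F3 is Db3.
Up a major seventh from Db3: C4 (11 semitones up).

C4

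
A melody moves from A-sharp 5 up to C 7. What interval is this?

A to C spans three letter names (A-B-C), plus an octave — that makes it a tenth of some quality.
A major tenth would be 16 semitones; A#5 to C7 is 14, two semitones narrower, so the interval is diminished.
(Equivalently, a compound diminished third: a diminished third plus an octave.)

diminished 10th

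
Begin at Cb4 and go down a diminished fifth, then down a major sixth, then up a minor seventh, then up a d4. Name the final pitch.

Cbb4

Down a diminished fifth from Cb4: F3 (6 semitones down).
Down a major sixth from F3: Ab2 (9 semitones down).
Ab2 up a minor seventh → Gb3 (10 semitones).
Gb3 up a diminished fourth → Cbb4 (4 semitones).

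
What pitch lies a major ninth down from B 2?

A 1

Two letters down from B (plus an octave) reaches A.
A major ninth is 14 semitones; 14 semitones down from B2 gives A1.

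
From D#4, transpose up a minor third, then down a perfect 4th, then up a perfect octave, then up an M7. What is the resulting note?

B#5

A minor third up from D#4 is F#4.
F#4 down a perfect fourth → C#4 (5 semitones).
C#4 up a perfect octave → C#5 (12 semitones).
Up a major seventh from C#5: B#5 (11 semitones up).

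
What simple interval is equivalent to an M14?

Each octave removed subtracts seven from the number: 14 − 7 = 7.
So a major fourteenth is an octave plus a major seventh. The quality is unchanged.

M7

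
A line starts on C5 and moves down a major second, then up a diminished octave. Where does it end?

Bbb5

Down a major second from C5: Bb4 (2 semitones down).
A diminished octave up from Bb4 is Bbb5.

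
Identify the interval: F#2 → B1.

Descending from F#2 to B1 is the same interval as ascending B1 to F#2.
B to F spans five letter names (B-C-D-E-F), so the interval is some kind of fifth.
Counting semitones, B1→F#2 is 7, which is the perfect fifth.

P5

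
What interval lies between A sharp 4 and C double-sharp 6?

A to C spans three letter names (A-B-C), plus an octave: a tenth.
The major tenth spans 16 semitones, and A#4 to C##6 is exactly 16 semitones — so this is a major tenth.
(Equivalently, a compound major third: a major third plus an octave.)

M10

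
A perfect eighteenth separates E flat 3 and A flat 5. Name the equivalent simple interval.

Each octave removed subtracts seven from the number: 18 − 14 = 4.
So a perfect eighteenth is 2 octaves plus a perfect fourth. The quality is unchanged.

perfect fourth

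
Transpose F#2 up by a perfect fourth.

B2

The fourth takes the letter from F up to B.
A perfect fourth spans 5 semitones, so from F#2 the target pitch is B2.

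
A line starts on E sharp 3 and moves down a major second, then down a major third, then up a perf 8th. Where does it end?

B 3

A major second down from E#3 is D#3.
Down a major third from D#3: B2 (4 semitones down).
B2 up a perfect octave → B3 (12 semitones).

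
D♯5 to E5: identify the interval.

D to E spans two letter names (D-E) — that makes it a second of some quality.
D#5 to E5 is 1 semitone, a half step short of the major second (2), so this is minor.

m2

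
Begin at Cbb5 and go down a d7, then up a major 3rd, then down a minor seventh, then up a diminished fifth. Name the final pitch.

Db4

Down a diminished seventh from Cbb5: Db4 (9 semitones down).
Up a major third from Db4: F4 (4 semitones up).
F4 down a minor seventh → G3 (10 semitones).
G3 up a diminished fifth → Db4 (6 semitones).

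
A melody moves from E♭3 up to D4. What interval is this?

E to D spans seven letter names (E-F-G-A-B-C-D): a seventh.
Counting semitones, Eb3→D4 is 11, which is the major seventh.

major seventh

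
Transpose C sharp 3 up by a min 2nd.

D 3

Counting two letter names up from C lands on D.
Moving 1 semitone up from C#3 (the size of a minor second) reaches D3.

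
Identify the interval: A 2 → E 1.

Descending from A2 to E1 is the same interval as ascending E1 to A2.
E to A spans four letter names (E-F-G-A), plus an octave, so the interval is some kind of eleventh.
Counting semitones, E1→A2 is 17, which is the perfect eleventh.
(Equivalently, a compound perfect fourth: a perfect fourth plus an octave.)

P11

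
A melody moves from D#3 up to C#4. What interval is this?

minor 7th

D to C spans seven letter names (D-E-F-G-A-B-C): a seventh.
A major seventh would be 11 semitones, but D#3 to C#4 is 10 — one semitone narrower, making it a minor seventh.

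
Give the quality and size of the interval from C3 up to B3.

C to B spans seven letter names (C-D-E-F-G-A-B): a seventh.
The major seventh spans 11 semitones, and C3 to B3 is exactly 11 semitones — so this is a major seventh.

major seventh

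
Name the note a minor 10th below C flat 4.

A flat 2

Three letters down from C (plus an octave) reaches A.
A minor tenth spans 15 semitones, so from Cb4 the target pitch is Ab2.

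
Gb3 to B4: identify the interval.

G to B spans three letter names (G-A-B), plus an octave — that makes it a tenth of some quality.
A major tenth would be 16 semitones; Gb3 to B4 is 17, one semitone wider, so the interval is augmented.
(Equivalently, a compound augmented third: an augmented third plus an octave.)

augmented 10th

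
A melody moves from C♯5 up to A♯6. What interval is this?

C to A spans six letter names (C-D-E-F-G-A), plus an octave: a thirteenth.
The major thirteenth spans 21 semitones, and C#5 to A#6 is exactly 21 semitones — so this is a major thirteenth.
(Equivalently, a compound major sixth: a major sixth plus an octave.)

major thirteenth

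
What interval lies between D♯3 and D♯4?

D to D is the same letter name, plus an octave: an octave.
D#3 to D#4 is 12 semitones, matching the perfect octave exactly, so the quality is perfect.

perfect 8th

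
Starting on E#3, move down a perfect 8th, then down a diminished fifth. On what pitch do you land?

A##1

Down a perfect octave from E#3: E#2 (12 semitones down).
E#2 down a diminished fifth → A##1 (6 semitones).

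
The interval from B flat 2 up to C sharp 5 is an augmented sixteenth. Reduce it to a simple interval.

Each octave removed subtracts seven from the number: 16 − 14 = 2.
So an augmented sixteenth is 2 octaves plus an augmented second. The quality is unchanged.

augmented second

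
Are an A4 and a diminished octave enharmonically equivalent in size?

No

An augmented fourth spans 6 semitones; a diminished octave spans 11 semitones. They differ by 5.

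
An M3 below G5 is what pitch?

Eb5

Three letter names down from G: E.
Moving 4 semitones down from G5 (the size of a major third) reaches Eb5.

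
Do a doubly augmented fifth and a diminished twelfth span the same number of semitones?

No

A doubly augmented fifth spans 9 semitones; a diminished twelfth spans 18 semitones. They differ by 9.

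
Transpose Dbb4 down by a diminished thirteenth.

Counting six letter names plus an octave down from D lands on F.
A diminished thirteenth is 19 semitones; 19 semitones down from Dbb4 gives F2.

F2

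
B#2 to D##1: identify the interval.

minor 13th

Descending from B#2 to D##1 is the same interval as ascending D##1 to B#2.
D to B spans six letter names (D-E-F-G-A-B), plus an octave, so the interval is some kind of thirteenth.
At 20 semitones, D##1→B#2 falls one short of a major thirteenth: minor.
(Equivalently, a compound minor sixth: a minor sixth plus an octave.)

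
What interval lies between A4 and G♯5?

A to G spans seven letter names (A-B-C-D-E-F-G) — that makes it a seventh of some quality.
A4 to G#5 is 11 semitones, matching the major seventh exactly, so the quality is major.

major 7th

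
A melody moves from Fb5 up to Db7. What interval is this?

F to D spans six letter names (F-G-A-B-C-D), plus an octave — that makes it a thirteenth of some quality.
The major thirteenth spans 21 semitones, and Fb5 to Db7 is exactly 21 semitones — so this is a major thirteenth.
(Equivalently, a compound major sixth: a major sixth plus an octave.)

major 13th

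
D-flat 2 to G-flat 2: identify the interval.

perfect fourth

D to G spans four letter names (D-E-F-G), so the interval is some kind of fourth.
Counting semitones, Db2→Gb2 is 5, which is the perfect fourth.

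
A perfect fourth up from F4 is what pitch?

Bb4

Four letter names up from F: B.
A perfect fourth spans 5 semitones, so from F4 the target pitch is Bb4.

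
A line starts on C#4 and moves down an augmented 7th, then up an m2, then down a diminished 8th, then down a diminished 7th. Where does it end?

An augmented seventh down from C#4 is Db3.
Db3 up a minor second → Ebb3 (1 semitone).
Down a diminished octave from Ebb3: Eb2 (11 semitones down).
A diminished seventh down from Eb2 is F#1.

F#1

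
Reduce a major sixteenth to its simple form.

major second

Subtracting seven from the interval number removes an octave: 16 − 14 = 2.
So a major sixteenth is 2 octaves plus a major second. The quality is unchanged.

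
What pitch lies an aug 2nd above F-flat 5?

Counting two letter names up from F lands on G.
An augmented second spans 3 semitones, so from Fb5 the target pitch is G5.

G 5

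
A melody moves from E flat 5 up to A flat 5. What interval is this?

E to A spans four letter names (E-F-G-A) — that makes it a fourth of some quality.
Counting semitones, Eb5→Ab5 is 5, which is the perfect fourth.

perfect fourth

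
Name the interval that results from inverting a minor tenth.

First reduce the compound minor tenth to its simple form, a minor third.
Inverted interval numbers add to nine, so a third pairs with a sixth (3 + 6 = 9).
And minor becomes major under inversion, so we get a major sixth.

M6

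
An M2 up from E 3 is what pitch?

F sharp 3

Counting two letter names up from E lands on F.
Moving 2 semitones up from E3 (the size of a major second) reaches F#3.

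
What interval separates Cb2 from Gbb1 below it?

augmented 4th

Descending from Cb2 to Gbb1 is the same interval as ascending Gbb1 to Cb2.
G to C spans four letter names (G-A-B-C) — that makes it a fourth of some quality.
A perfect fourth would be 5 semitones; Gbb1 to Cb2 is 6, one semitone wider, so the interval is augmented.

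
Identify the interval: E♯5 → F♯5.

minor second

E to F spans two letter names (E-F), so the interval is some kind of second.
E#5 to F#5 is 1 semitone, a half step short of the major second (2), so this is minor.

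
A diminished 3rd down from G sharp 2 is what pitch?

E double-sharp 2

Three letter names down from G: E.
A diminished third spans 2 semitones, so from G#2 the target pitch is E##2.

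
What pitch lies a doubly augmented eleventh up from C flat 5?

F sharp 6

The eleventh's letter: C up four letter names plus an octave → F.
Moving 19 semitones up from Cb5 (the size of a doubly augmented eleventh) reaches F#6.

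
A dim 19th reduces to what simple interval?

Subtracting seven from the interval number removes an octave: 19 − 14 = 5.
Quality carries through unchanged, so the simple form is a diminished fifth.

d5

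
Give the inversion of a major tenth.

First reduce the compound major tenth to its simple form, a major third.
Interval numbers invert to sum to nine: 3 + 6 = 9, so a third inverts to a sixth.
The quality also flips — major becomes minor — giving a minor sixth.

minor sixth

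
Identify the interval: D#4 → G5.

diminished 11th

D to G spans four letter names (D-E-F-G), plus an octave — that makes it an eleventh of some quality.
D#4 to G5 spans 16 semitones — one semitone narrower than the perfect eleventh (17) — giving a diminished eleventh.
(Equivalently, a compound diminished fourth: a diminished fourth plus an octave.)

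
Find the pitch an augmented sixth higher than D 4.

The sixth takes the letter from D up to B.
Moving 10 semitones up from D4 (the size of an augmented sixth) reaches B#4.

B-sharp 4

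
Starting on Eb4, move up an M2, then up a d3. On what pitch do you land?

Up a major second from Eb4: F4 (2 semitones up).
A diminished third up from F4 is Abb4.

Abb4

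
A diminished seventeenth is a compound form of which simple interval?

diminished 3rd

Each octave removed subtracts seven from the number: 17 − 14 = 3.
Quality carries through unchanged, so the simple form is a diminished third.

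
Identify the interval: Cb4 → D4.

C to D spans two letter names (C-D) — that makes it a second of some quality.
The major second is 2 semitones; here we have 3, one semitone wider: augmented.

augmented second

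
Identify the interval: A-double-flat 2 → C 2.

d6

Descending from Abb2 to C2 is the same interval as ascending C2 to Abb2.
C to A spans six letter names (C-D-E-F-G-A): a sixth.
A major sixth would be 9 semitones; C2 to Abb2 is 7, two semitones narrower, so the interval is diminished.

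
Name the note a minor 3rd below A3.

Counting three letter names down from A lands on F.
A minor third is 3 semitones; 3 semitones down from A3 gives F#3.

F#3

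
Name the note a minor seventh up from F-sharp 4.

Seven letter names up from F: E.
A minor seventh spans 10 semitones, so from F#4 the target pitch is E5.

E 5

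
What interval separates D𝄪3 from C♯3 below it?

Descending from D##3 to C#3 is the same interval as ascending C#3 to D##3.
C to D spans two letter names (C-D) — that makes it a second of some quality.
The major second is 2 semitones; here we have 3, one semitone wider: augmented.

augmented second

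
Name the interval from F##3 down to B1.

Descending from F##3 to B1 is the same interval as ascending B1 to F##3.
B to F spans five letter names (B-C-D-E-F), plus an octave: a twelfth.
The perfect twelfth is 19 semitones; here we have 20, one semitone wider: augmented.
(Equivalently, a compound augmented fifth: an augmented fifth plus an octave.)

augmented 12th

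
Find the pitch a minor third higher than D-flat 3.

The third takes the letter from D up to F.
A minor third spans 3 semitones, so from Db3 the target pitch is Fb3.

F-flat 3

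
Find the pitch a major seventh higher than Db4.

Seven letter names up from D: C.
A major seventh spans 11 semitones, so from Db4 the target pitch is C5.

C5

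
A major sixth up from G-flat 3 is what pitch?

Six letter names up from G: E.
A major sixth is 9 semitones; 9 semitones up from Gb3 gives Eb4.

E-flat 4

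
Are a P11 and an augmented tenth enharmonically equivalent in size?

A perfect eleventh = 17 semitones = an augmented tenth; enharmonically equal.

Yes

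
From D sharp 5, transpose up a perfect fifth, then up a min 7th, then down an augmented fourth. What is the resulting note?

D 6

D#5 up a perfect fifth → A#5 (7 semitones).
Up a minor seventh from A#5: G#6 (10 semitones up).
An augmented fourth down from G#6 is D6.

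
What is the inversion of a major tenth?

First reduce the compound major tenth to its simple form, a major third.
The rule of nine gives the new number: 9 − 3 = 6, so a third becomes a sixth.
Quality inverts too: major becomes minor. That makes the inversion a minor sixth.

minor sixth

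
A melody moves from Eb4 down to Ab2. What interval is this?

Descending from Eb4 to Ab2 is the same interval as ascending Ab2 to Eb4.
A to E spans five letter names (A-B-C-D-E), plus an octave: a twelfth.
The perfect twelfth spans 19 semitones, and Ab2 to Eb4 is exactly 19 semitones — so this is a perfect twelfth.
(Equivalently, a compound perfect fifth: a perfect fifth plus an octave.)

P12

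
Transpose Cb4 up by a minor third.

Ebb4

Three letter names up from C: E.
A minor third spans 3 semitones, so from Cb4 the target pitch is Ebb4.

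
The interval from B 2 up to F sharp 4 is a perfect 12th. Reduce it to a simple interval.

Take out an octave (7 from the number): 12 − 7 = 5.
Quality carries through unchanged, so the simple form is a perfect fifth.

perfect fifth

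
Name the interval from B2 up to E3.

perfect fourth

B to E spans four letter names (B-C-D-E), so the interval is some kind of fourth.
Counting semitones, B2→E3 is 5, which is the perfect fourth.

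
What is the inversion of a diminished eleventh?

First reduce the compound diminished eleventh to its simple form, a diminished fourth.
Interval numbers invert to sum to nine: 4 + 5 = 9, so a fourth inverts to a fifth.
And diminished becomes augmented under inversion, so we get an augmented fifth.

augmented fifth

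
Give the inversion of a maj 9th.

minor 7th

First reduce the compound major ninth to its simple form, a major second.
The rule of nine gives the new number: 9 − 2 = 7, so a second becomes a seventh.
The quality also flips — major becomes minor — giving a minor seventh.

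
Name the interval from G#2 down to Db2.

Descending from G#2 to Db2 is the same interval as ascending Db2 to G#2.
D to G spans four letter names (D-E-F-G), so the interval is some kind of fourth.
The perfect fourth is 5 semitones; here we have 7, two semitones wider: doubly augmented.

doubly augmented 4th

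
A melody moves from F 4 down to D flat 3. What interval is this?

Descending from F4 to Db3 is the same interval as ascending Db3 to F4.
D to F spans three letter names (D-E-F), plus an octave — that makes it a tenth of some quality.
Db3 to F4 is 16 semitones, matching the major tenth exactly, so the quality is major.
(Equivalently, a compound major third: a major third plus an octave.)

major tenth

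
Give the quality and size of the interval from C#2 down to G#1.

Descending from C#2 to G#1 is the same interval as ascending G#1 to C#2.
G to C spans four letter names (G-A-B-C): a fourth.
Counting semitones, G#1→C#2 is 5, which is the perfect fourth.

perfect 4th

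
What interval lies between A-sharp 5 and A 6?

diminished octave

A to A is the same letter name, plus an octave, so the interval is some kind of octave.
A#5 to A6 spans 11 semitones — one semitone narrower than the perfect octave (12) — giving a diminished octave.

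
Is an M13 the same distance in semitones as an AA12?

A major thirteenth spans 21 semitones, and a doubly augmented twelfth also spans 21 semitones — they're enharmonic.

Yes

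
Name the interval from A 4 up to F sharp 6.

A to F spans six letter names (A-B-C-D-E-F), plus an octave, so the interval is some kind of thirteenth.
A4 to F#6 is 21 semitones, matching the major thirteenth exactly, so the quality is major.
(Equivalently, a compound major sixth: a major sixth plus an octave.)

major thirteenth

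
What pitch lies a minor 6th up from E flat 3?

C flat 4

Counting six letter names up from E lands on C.
Moving 8 semitones up from Eb3 (the size of a minor sixth) reaches Cb4.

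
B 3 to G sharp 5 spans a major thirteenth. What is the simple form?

Subtracting seven from the interval number removes an octave: 13 − 7 = 6.
That makes a major thirteenth a compound major sixth — an octave plus a major sixth.

major sixth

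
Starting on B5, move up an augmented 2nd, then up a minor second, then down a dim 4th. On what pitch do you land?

A##5

Up an augmented second from B5: C##6 (3 semitones up).
A minor second up from C##6 is D#6.
D#6 down a diminished fourth → A##5 (4 semitones).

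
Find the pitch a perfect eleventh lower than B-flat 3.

Four letters down from B (plus an octave) reaches F.
A perfect eleventh is 17 semitones; 17 semitones down from Bb3 gives F2.

F 2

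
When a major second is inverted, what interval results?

m7

Interval numbers invert to sum to nine: 2 + 7 = 9, so a second inverts to a seventh.
Quality inverts too: major becomes minor. That makes the inversion a minor seventh.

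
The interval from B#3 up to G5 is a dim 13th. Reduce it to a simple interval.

diminished 6th

Take out an octave (7 from the number): 13 − 7 = 6.
Quality carries through unchanged, so the simple form is a diminished sixth.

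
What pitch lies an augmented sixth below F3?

Abb2

The sixth takes the letter from F down to A.
An augmented sixth spans 10 semitones, so from F3 the target pitch is Abb2.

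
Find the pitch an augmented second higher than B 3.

The second takes the letter from B up to C.
An augmented second spans 3 semitones, so from B3 the target pitch is C##4.

C double-sharp 4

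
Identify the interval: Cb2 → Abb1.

Descending from Cb2 to Abb1 is the same interval as ascending Abb1 to Cb2.
A to C spans three letter names (A-B-C) — that makes it a third of some quality.
Abb1 to Cb2 is 4 semitones, matching the major third exactly, so the quality is major.

major third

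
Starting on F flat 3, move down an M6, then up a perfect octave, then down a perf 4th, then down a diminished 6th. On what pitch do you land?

G 2

Fb3 down a major sixth → Abb2 (9 semitones).
A perfect octave up from Abb2 is Abb3.
A perfect fourth down from Abb3 is Ebb3.
A diminished sixth down from Ebb3 is G2.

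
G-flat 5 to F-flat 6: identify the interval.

G to F spans seven letter names (G-A-B-C-D-E-F), so the interval is some kind of seventh.
Gb5 to Fb6 is 10 semitones, a half step short of the major seventh (11), so this is minor.

minor seventh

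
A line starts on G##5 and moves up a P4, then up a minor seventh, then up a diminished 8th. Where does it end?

Up a perfect fourth from G##5: C##6 (5 semitones up).
A minor seventh up from C##6 is B#6.
B#6 up a diminished octave → B7 (11 semitones).

B7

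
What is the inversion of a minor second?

Interval numbers invert to sum to nine: 2 + 7 = 9, so a second inverts to a seventh.
The quality also flips — minor becomes major — giving a major seventh.

major 7th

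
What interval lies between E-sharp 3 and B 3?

E to B spans five letter names (E-F-G-A-B), so the interval is some kind of fifth.
E#3 to B3 spans 6 semitones — one semitone narrower than the perfect fifth (7) — giving a diminished fifth.

diminished fifth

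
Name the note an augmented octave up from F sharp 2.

F double-sharp 3

The letter stays F (same as the start), shifted an octave up.
An augmented octave spans 13 semitones, so from F#2 the target pitch is F##3.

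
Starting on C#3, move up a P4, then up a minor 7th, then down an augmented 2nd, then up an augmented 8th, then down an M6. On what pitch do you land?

C#3 up a perfect fourth → F#3 (5 semitones).
Up a minor seventh from F#3: E4 (10 semitones up).
E4 down an augmented second → Db4 (3 semitones).
Up an augmented octave from Db4: D5 (13 semitones up).
D5 down a major sixth → F4 (9 semitones).

F4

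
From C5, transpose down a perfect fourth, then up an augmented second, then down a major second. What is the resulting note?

C5 down a perfect fourth → G4 (5 semitones).
Up an augmented second from G4: A#4 (3 semitones up).
A#4 down a major second → G#4 (2 semitones).

G#4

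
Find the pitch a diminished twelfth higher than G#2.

D4

Five letters up from G (plus an octave) reaches D.
A diminished twelfth spans 18 semitones, so from G#2 the target pitch is D4.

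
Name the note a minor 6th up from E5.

Counting six letter names up from E lands on C.
Moving 8 semitones up from E5 (the size of a minor sixth) reaches C6.

C6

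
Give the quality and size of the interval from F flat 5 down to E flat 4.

Descending from Fb5 to Eb4 is the same interval as ascending Eb4 to Fb5.
E to F spans two letter names (E-F), plus an octave: a ninth.
A major ninth would be 14 semitones, but Eb4 to Fb5 is 13 — one semitone narrower, making it a minor ninth.
(Equivalently, a compound minor second: a minor second plus an octave.)

minor ninth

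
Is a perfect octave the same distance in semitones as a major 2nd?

12 semitones (perfect octave) vs 2 semitones (major second): not equal.

No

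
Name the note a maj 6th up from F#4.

The sixth takes the letter from F up to D.
A major sixth is 9 semitones; 9 semitones up from F#4 gives D#5.

D#5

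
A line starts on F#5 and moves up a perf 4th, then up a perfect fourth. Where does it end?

E6

A perfect fourth up from F#5 is B5.
B5 up a perfect fourth → E6 (5 semitones).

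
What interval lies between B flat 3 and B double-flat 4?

d8

B to B is the same letter name, plus an octave — that makes it an octave of some quality.
Bb3 to Bbb4 spans 11 semitones — one semitone narrower than the perfect octave (12) — giving a diminished octave.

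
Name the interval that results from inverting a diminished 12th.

A4

First reduce the compound diminished twelfth to its simple form, a diminished fifth.
Interval numbers invert to sum to nine: 5 + 4 = 9, so a fifth inverts to a fourth.
The quality also flips — diminished becomes augmented — giving an augmented fourth.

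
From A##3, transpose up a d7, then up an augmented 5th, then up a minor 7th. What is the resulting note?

A diminished seventh up from A##3 is G#4.
Up an augmented fifth from G#4: D##5 (8 semitones up).
Up a minor seventh from D##5: C##6 (10 semitones up).

C##6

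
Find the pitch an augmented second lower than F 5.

E double-flat 5

Two letter names down from F: E.
An augmented second spans 3 semitones, so from F5 the target pitch is Ebb5.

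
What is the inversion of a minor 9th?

M7

First reduce the compound minor ninth to its simple form, a minor second.
The rule of nine gives the new number: 9 − 2 = 7, so a second becomes a seventh.
The quality also flips — minor becomes major — giving a major seventh.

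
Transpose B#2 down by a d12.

E##1

The twelfth's letter: B down five letter names plus an octave → E.
Moving 18 semitones down from B#2 (the size of a diminished twelfth) reaches E##1.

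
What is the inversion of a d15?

augmented 1st

First reduce the compound diminished fifteenth to its simple form, a diminished octave.
The rule of nine gives the new number: 9 − 8 = 1, so an octave becomes a unison.
The quality also flips — diminished becomes augmented — giving an augmented unison.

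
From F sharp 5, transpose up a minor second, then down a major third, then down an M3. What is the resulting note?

C flat 5

F#5 up a minor second → G5 (1 semitone).
G5 down a major third → Eb5 (4 semitones).
Down a major third from Eb5: Cb5 (4 semitones down).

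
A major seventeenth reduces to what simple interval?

M3

Each octave removed subtracts seven from the number: 17 − 14 = 3.
That makes a major seventeenth a compound major third — 2 octaves plus a major third.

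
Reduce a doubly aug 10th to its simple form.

Each octave removed subtracts seven from the number: 10 − 7 = 3.
Quality carries through unchanged, so the simple form is a doubly augmented third.

doubly augmented 3rd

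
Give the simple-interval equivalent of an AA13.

Take out an octave (7 from the number): 13 − 7 = 6.
So a doubly augmented thirteenth is an octave plus a doubly augmented sixth. The quality is unchanged.

doubly augmented sixth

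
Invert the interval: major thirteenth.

minor third

First reduce the compound major thirteenth to its simple form, a major sixth.
Inverted interval numbers add to nine, so a sixth pairs with a third (6 + 3 = 9).
And major becomes minor under inversion, so we get a minor third.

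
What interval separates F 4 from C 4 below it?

P4

Descending from F4 to C4 is the same interval as ascending C4 to F4.
C to F spans four letter names (C-D-E-F) — that makes it a fourth of some quality.
C4 to F4 is 5 semitones, matching the perfect fourth exactly, so the quality is perfect.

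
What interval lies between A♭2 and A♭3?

P8

A to A is the same letter name, plus an octave: an octave.
Counting semitones, Ab2→Ab3 is 12, which is the perfect octave.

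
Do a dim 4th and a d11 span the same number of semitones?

4 semitones (diminished fourth) vs 16 semitones (diminished eleventh): not equal.

No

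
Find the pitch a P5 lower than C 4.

Counting five letter names down from C lands on F.
A perfect fifth is 7 semitones; 7 semitones down from C4 gives F3.

F 3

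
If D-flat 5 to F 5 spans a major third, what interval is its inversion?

Interval numbers invert to sum to nine: 3 + 6 = 9, so a third inverts to a sixth.
The quality also flips — major becomes minor — giving a minor sixth.

minor 6th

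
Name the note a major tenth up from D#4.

F##5

Three letters up from D (plus an octave) reaches F.
Moving 16 semitones up from D#4 (the size of a major tenth) reaches F##5.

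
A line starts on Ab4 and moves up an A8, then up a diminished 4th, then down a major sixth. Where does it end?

An augmented octave up from Ab4 is A5.
A diminished fourth up from A5 is Db6.
A major sixth down from Db6 is Fb5.

Fb5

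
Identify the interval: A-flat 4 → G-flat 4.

M2

Descending from Ab4 to Gb4 is the same interval as ascending Gb4 to Ab4.
G to A spans two letter names (G-A): a second.
Gb4 to Ab4 is 2 semitones, matching the major second exactly, so the quality is major.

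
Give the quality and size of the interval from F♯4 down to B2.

perfect 12th

Descending from F#4 to B2 is the same interval as ascending B2 to F#4.
B to F spans five letter names (B-C-D-E-F), plus an octave, so the interval is some kind of twelfth.
The perfect twelfth spans 19 semitones, and B2 to F#4 is exactly 19 semitones — so this is a perfect twelfth.
(Equivalently, a compound perfect fifth: a perfect fifth plus an octave.)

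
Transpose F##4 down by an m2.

E##4

Two letter names down from F: E.
A minor second spans 1 semitone, so from F##4 the target pitch is E##4.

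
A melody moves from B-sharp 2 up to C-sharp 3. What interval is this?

minor 2nd

B to C spans two letter names (B-C) — that makes it a second of some quality.
At 1 semitone, B#2→C#3 falls one short of a major second: minor.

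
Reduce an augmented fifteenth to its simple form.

Each octave removed subtracts seven from the number: 15 − 7 = 8.
Quality carries through unchanged, so the simple form is an augmented octave.

augmented octave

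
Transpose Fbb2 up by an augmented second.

Two letter names up from F: G.
An augmented second is 3 semitones; 3 semitones up from Fbb2 gives Gb2.

Gb2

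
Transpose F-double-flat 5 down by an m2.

Counting two letter names down from F lands on E.
A minor second spans 1 semitone, so from Fbb5 the target pitch is Ebb5.

E-double-flat 5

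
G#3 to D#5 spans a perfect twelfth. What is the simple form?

Take out an octave (7 from the number): 12 − 7 = 5.
That makes a perfect twelfth a compound perfect fifth — an octave plus a perfect fifth.

perfect 5th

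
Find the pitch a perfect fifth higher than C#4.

Five letter names up from C: G.
A perfect fifth is 7 semitones; 7 semitones up from C#4 gives G#4.

G#4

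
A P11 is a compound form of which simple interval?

perfect fourth

Subtracting seven from the interval number removes an octave: 11 − 7 = 4.
Quality carries through unchanged, so the simple form is a perfect fourth.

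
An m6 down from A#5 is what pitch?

Six letter names down from A: C.
Moving 8 semitones down from A#5 (the size of a minor sixth) reaches C##5.

C##5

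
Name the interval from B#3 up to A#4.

minor seventh

B to A spans seven letter names (B-C-D-E-F-G-A) — that makes it a seventh of some quality.
At 10 semitones, B#3→A#4 falls one short of a major seventh: minor.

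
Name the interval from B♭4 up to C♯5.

B to C spans two letter names (B-C) — that makes it a second of some quality.
Bb4 to C#5 spans 3 semitones — one semitone wider than the major second (2) — giving an augmented second.

augmented second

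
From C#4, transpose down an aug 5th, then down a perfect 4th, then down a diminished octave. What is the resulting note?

C#2

An augmented fifth down from C#4 is F3.
Down a perfect fourth from F3: C3 (5 semitones down).
A diminished octave down from C3 is C#2.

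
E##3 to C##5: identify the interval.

E to C spans six letter names (E-F-G-A-B-C), plus an octave, so the interval is some kind of thirteenth.
E##3 to C##5 is 20 semitones, a half step short of the major thirteenth (21), so this is minor.
(Equivalently, a compound minor sixth: a minor sixth plus an octave.)

minor thirteenth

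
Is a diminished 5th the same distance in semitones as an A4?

A diminished fifth = 6 semitones = an augmented fourth; enharmonically equal.

Yes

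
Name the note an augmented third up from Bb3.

D#4

Counting three letter names up from B lands on D.
An augmented third is 5 semitones; 5 semitones up from Bb3 gives D#4.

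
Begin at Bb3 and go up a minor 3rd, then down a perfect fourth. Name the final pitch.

A minor third up from Bb3 is Db4.
A perfect fourth down from Db4 is Ab3.

Ab3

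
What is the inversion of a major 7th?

Interval numbers invert to sum to nine: 7 + 2 = 9, so a seventh inverts to a second.
The quality also flips — major becomes minor — giving a minor second.

minor second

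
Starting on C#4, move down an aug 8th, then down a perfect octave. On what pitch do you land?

C2

An augmented octave down from C#4 is C3.
Down a perfect octave from C3: C2 (12 semitones down).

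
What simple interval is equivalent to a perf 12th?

perfect fifth

Subtracting seven from the interval number removes an octave: 12 − 7 = 5.
Quality carries through unchanged, so the simple form is a perfect fifth.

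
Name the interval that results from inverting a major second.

Inverted interval numbers add to nine, so a second pairs with a seventh (2 + 7 = 9).
Quality inverts too: major becomes minor. That makes the inversion a minor seventh.

minor seventh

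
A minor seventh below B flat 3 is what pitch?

C 3

Seven letter names down from B: C.
A minor seventh is 10 semitones; 10 semitones down from Bb3 gives C3.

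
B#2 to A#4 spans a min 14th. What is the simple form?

Each octave removed subtracts seven from the number: 14 − 7 = 7.
Quality carries through unchanged, so the simple form is a minor seventh.

minor seventh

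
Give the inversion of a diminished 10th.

First reduce the compound diminished tenth to its simple form, a diminished third.
The rule of nine gives the new number: 9 − 3 = 6, so a third becomes a sixth.
Quality inverts too: diminished becomes augmented. That makes the inversion an augmented sixth.

augmented 6th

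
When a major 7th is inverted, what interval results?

Inverted interval numbers add to nine, so a seventh pairs with a second (7 + 2 = 9).
Quality inverts too: major becomes minor. That makes the inversion a minor second.

minor 2nd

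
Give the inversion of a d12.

First reduce the compound diminished twelfth to its simple form, a diminished fifth.
Inverted interval numbers add to nine, so a fifth pairs with a fourth (5 + 4 = 9).
The quality also flips — diminished becomes augmented — giving an augmented fourth.

augmented 4th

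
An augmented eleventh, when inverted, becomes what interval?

First reduce the compound augmented eleventh to its simple form, an augmented fourth.
Inverted interval numbers add to nine, so a fourth pairs with a fifth (4 + 5 = 9).
Quality inverts too: augmented becomes diminished. That makes the inversion a diminished fifth.

diminished fifth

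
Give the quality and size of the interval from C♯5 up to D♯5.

C to D spans two letter names (C-D) — that makes it a second of some quality.
Counting semitones, C#5→D#5 is 2, which is the major second.

major second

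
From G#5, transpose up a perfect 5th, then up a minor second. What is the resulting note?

E6

A perfect fifth up from G#5 is D#6.
A minor second up from D#6 is E6.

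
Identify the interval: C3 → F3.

perfect fourth

C to F spans four letter names (C-D-E-F) — that makes it a fourth of some quality.
Counting semitones, C3→F3 is 5, which is the perfect fourth.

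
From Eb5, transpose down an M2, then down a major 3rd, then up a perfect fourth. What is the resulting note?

Down a major second from Eb5: Db5 (2 semitones down).
Db5 down a major third → Bbb4 (4 semitones).
Bbb4 up a perfect fourth → Ebb5 (5 semitones).

Ebb5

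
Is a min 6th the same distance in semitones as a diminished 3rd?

8 semitones (minor sixth) vs 2 semitones (diminished third): not equal.

No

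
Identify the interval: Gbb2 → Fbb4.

G to F spans seven letter names (G-A-B-C-D-E-F), plus an octave: a fourteenth.
Gbb2 to Fbb4 is 22 semitones, a half step short of the major fourteenth (23), so this is minor.
(Equivalently, a compound minor seventh: a minor seventh plus an octave.)

m14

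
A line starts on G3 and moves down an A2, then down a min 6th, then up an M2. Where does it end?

An augmented second down from G3 is Fb3.
A minor sixth down from Fb3 is Ab2.
A major second up from Ab2 is Bb2.

Bb2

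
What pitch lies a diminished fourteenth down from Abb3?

Bb1

The fourteenth's letter: A down seven letter names plus an octave → B.
A diminished fourteenth is 21 semitones; 21 semitones down from Abb3 gives Bb1.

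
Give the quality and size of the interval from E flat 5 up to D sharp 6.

augmented seventh

E to D spans seven letter names (E-F-G-A-B-C-D): a seventh.
Eb5 to D#6 spans 12 semitones — one semitone wider than the major seventh (11) — giving an augmented seventh.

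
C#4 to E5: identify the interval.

C to E spans three letter names (C-D-E), plus an octave, so the interval is some kind of tenth.
A major tenth would be 16 semitones, but C#4 to E5 is 15 — one semitone narrower, making it a minor tenth.
(Equivalently, a compound minor third: a minor third plus an octave.)

minor tenth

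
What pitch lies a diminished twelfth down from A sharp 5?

D double-sharp 4

The twelfth's letter: A down five letter names plus an octave → D.
Moving 18 semitones down from A#5 (the size of a diminished twelfth) reaches D##4.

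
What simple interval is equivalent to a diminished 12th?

diminished 5th

Each octave removed subtracts seven from the number: 12 − 7 = 5.
So a diminished twelfth is an octave plus a diminished fifth. The quality is unchanged.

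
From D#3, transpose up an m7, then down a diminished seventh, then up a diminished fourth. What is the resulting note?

A minor seventh up from D#3 is C#4.
A diminished seventh down from C#4 is D##3.
Up a diminished fourth from D##3: G#3 (4 semitones up).

G#3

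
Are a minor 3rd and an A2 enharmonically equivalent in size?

A minor third spans 3 semitones, and an augmented second also spans 3 semitones — they're enharmonic.

Yes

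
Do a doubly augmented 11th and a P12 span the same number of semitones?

Yes

A doubly augmented eleventh spans 19 semitones, and a perfect twelfth also spans 19 semitones — they're enharmonic.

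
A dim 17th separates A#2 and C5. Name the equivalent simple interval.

Subtracting seven from the interval number removes an octave: 17 − 14 = 3.
Quality carries through unchanged, so the simple form is a diminished third.

diminished third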